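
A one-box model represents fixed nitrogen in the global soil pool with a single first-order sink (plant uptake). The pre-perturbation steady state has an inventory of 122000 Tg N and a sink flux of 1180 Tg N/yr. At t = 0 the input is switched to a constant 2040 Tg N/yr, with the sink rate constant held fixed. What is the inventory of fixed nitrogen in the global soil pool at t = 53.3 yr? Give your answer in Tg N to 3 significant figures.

158000 Tg N

The sink rate constant is k = F₀/M₀ = 1180/122000 = 0.009672 yr⁻¹.
Solving dM/dt = F₁ − kM with M(0) = M₀ gives M(t) = F₁/k + (M₀ − F₁/k)·e^(−kt).
F₁/k = 2040/0.009672 = 210920 Tg N; kt = 0.009672 × 53.3 = 0.5155, e^(−kt) = 0.5972.
M(53.3) = 210920 + (122000 − 210920) × 0.5972 = 210920 − 53100 = 157820 Tg N.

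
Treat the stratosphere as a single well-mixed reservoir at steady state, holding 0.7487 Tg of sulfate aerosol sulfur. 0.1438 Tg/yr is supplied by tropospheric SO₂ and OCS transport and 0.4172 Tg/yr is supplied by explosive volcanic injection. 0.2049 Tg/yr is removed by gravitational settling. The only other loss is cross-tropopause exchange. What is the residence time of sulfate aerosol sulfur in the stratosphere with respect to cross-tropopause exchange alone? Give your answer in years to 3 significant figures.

At steady state ΣF_in = ΣF_out.
ΣF_in = 0.1438 + 0.4172 = 0.56100 Tg/yr.
Cross-tropopause exchange flux = ΣF_in − (0.2049) = 0.56100 − 0.2049 = 0.3561 Tg/yr.
τ = M / F = 0.7487 / 0.3561 = 2.102 yr.

2.10 yr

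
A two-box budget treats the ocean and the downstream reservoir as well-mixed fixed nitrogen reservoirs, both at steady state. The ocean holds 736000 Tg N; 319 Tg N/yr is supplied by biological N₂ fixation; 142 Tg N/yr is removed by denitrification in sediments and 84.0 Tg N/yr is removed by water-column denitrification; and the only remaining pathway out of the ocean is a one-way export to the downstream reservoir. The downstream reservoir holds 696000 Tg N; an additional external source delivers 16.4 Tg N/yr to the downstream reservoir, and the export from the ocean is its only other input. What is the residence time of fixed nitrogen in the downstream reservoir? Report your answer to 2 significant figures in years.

6400 yr

Balance the ocean: ΣF_in = 319.00 Tg N/yr.
Export to the downstream reservoir = ΣF_in − (142 + 84.0) = 93.000 Tg N/yr.
Total input to the downstream reservoir = 93.000 + 16.4 = 109.40 Tg N/yr; at steady state this equals its total output.
τ = M / F = 696000 / 109.40 = 6362 yr.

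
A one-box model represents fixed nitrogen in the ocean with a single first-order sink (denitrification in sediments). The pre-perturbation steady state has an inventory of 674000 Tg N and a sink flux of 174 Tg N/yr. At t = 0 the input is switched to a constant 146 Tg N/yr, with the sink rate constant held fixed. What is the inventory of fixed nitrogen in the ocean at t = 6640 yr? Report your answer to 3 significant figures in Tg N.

585000 Tg N

τ = M₀/F₀ = 674000/174 = 3874 yr; rate constant k = 1/τ.
New steady state M_∞ = F₁/k = F₁·τ = 146 × 3874 = 565540 Tg N.
M(t) = M_∞ + (M₀ − M_∞)·e^(−t/τ); t/τ = 6640/3874 = 1.714, so e^(−t/τ) = 0.1801.
M(t) = 565540 + 108500 × 0.1801 = 585070 Tg N.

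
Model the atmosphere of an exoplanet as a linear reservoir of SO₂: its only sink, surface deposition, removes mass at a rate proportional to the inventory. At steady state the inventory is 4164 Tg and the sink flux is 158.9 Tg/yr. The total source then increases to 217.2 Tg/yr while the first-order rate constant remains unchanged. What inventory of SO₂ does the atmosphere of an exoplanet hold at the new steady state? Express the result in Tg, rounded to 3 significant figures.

5690 Tg

Rate constant k = F/M = 158.9 / 4164 = 0.03816 yr⁻¹.
At the new steady state, source = k·M_new ⇒ M_new = 217.2 / 0.03816 = 5692 Tg.
(Equivalently M_new = M × F_new/F_old = 4164 × 217.2/158.9.)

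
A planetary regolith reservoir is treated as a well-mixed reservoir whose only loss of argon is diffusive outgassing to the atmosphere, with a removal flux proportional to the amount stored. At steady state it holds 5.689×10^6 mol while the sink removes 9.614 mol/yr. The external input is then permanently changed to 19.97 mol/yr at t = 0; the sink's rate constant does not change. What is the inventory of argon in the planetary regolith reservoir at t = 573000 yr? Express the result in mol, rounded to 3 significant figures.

τ = M₀/F₀ = 5.689×10^6/9.614 = 591700 yr; rate constant k = 1/τ.
New steady state M_∞ = F₁/k = F₁·τ = 19.97 × 591700 = 1.1817×10^7 mol.
M(t) = M_∞ + (M₀ − M_∞)·e^(−t/τ); t/τ = 573000/591700 = 0.9683, so e^(−t/τ) = 0.3797.
M(t) = 1.1817×10^7 − 6.128×10^6 × 0.3797 = 9.4901×10^6 mol.

9.49×10^6 mol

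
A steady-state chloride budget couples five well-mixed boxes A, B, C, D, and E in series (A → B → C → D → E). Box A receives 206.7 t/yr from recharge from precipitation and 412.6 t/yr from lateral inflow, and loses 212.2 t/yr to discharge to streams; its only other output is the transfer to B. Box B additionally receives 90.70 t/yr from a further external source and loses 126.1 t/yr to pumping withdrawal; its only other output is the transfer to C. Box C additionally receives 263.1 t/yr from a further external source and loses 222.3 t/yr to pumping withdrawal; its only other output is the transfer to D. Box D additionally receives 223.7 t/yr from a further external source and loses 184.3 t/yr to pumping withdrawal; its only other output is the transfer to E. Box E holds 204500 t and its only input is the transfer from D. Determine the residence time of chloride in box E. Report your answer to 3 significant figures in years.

Box A: F(A→B) = (206.7 + 412.6) − 212.2 = 407.10 t/yr.
Box B: F(B→C) = (407.10 + 90.70) − 126.1 = 371.70 t/yr.
Box C: F(C→D) = (371.70 + 263.1) − 222.3 = 412.50 t/yr.
Box D: F(D→E) = (412.50 + 223.7) − 184.3 = 451.90 t/yr.
Box E throughput = its input = 451.90 t/yr; τ = 204500 / 451.90 = 452.5 yr.

453 yr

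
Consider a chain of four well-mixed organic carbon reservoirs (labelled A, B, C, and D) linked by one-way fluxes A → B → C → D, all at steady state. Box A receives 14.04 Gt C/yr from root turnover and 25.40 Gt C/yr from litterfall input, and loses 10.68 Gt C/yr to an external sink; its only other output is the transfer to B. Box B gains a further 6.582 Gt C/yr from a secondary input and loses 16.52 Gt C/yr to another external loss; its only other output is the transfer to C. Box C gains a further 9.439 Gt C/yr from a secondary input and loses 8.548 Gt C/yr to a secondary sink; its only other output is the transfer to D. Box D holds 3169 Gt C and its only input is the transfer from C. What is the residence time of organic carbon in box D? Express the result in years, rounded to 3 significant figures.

161 yr

Box A: F(A→B) = (14.04 + 25.40) − 10.68 = 28.760 Gt C/yr.
Box B: F(B→C) = (28.760 + 6.582) − 16.52 = 18.822 Gt C/yr.
Box C: F(C→D) = (18.822 + 9.439) − 8.548 = 19.713 Gt C/yr.
Box D throughput = its input = 19.713 Gt C/yr; τ = 3169 / 19.713 = 160.8 yr.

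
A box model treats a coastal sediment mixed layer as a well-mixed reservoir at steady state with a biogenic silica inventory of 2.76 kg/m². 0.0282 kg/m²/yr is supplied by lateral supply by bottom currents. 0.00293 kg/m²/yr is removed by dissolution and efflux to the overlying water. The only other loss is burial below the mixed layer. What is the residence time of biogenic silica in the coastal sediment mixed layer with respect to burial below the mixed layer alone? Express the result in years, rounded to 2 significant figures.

At steady state ΣF_in = ΣF_out.
ΣF_in = 0.028200 kg/m²/yr.
Burial below the mixed layer flux = ΣF_in − (0.00293) = 0.028200 − 0.002930 = 0.02527 kg/m²/yr.
τ = M / F = 2.76 / 0.02527 = 109.2 yr.

110 yr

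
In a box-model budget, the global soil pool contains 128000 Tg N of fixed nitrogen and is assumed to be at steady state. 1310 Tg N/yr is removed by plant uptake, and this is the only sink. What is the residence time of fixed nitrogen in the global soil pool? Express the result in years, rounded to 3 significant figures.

τ = M / F = 128000 / 1310 = 97.71 yr.

97.7 yr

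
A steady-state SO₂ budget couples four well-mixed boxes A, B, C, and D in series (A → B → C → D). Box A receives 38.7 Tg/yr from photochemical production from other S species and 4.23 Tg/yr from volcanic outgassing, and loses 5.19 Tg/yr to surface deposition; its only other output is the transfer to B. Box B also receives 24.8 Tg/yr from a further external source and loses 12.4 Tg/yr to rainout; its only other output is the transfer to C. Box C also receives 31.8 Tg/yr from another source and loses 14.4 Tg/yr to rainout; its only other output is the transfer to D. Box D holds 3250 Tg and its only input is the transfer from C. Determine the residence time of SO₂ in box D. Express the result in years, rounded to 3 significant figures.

48.1 yr

Box A: F(A→B) = (38.7 + 4.23) − 5.19 = 37.740 Tg/yr.
Box B: F(B→C) = (37.740 + 24.8) − 12.4 = 50.140 Tg/yr.
Box C: F(C→D) = (50.140 + 31.8) − 14.4 = 67.540 Tg/yr.
Box D throughput = its input = 67.540 Tg/yr; τ = 3250 / 67.540 = 48.12 yr.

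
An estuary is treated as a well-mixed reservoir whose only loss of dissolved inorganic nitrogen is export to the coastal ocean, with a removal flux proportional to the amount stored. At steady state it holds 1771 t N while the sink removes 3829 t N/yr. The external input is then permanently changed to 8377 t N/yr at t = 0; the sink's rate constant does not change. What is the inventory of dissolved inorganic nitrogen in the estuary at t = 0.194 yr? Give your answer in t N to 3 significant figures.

2490 t N

Residence time τ = M₀/F₀ = 0.4625 yr. The eventual steady state is M_∞ = M₀·(F₁/F₀) = 1771 × 8377/3829 = 3874.6 t N.
The anomaly ΔM(t) = M(t) − M_∞ decays as ΔM₀·e^(−t/τ) with ΔM₀ = 1771 − 3874.6 = −2104 t N.
At t = 0.194 yr, e^(−t/τ) = e^(−0.4194) = 0.6574, so ΔM = −1383 t N and M = 3874.6 − 1383 = 2491.6 t N.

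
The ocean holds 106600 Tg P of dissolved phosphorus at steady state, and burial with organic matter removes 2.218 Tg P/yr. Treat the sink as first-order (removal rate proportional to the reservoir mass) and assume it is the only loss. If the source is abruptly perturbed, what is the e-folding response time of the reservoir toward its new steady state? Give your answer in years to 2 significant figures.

For a linear reservoir the response time equals the residence time τ = M/F.
τ = 106600 / 2.218 = 48060 yr.

48000 yr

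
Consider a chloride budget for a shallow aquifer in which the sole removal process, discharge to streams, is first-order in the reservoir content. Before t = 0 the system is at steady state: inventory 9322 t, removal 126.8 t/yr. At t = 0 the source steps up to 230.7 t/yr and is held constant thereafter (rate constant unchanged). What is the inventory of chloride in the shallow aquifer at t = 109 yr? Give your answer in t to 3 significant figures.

The sink rate constant is k = F₀/M₀ = 126.8/9322 = 0.01360 yr⁻¹.
Solving dM/dt = F₁ − kM with M(0) = M₀ gives M(t) = F₁/k + (M₀ − F₁/k)·e^(−kt).
F₁/k = 230.7/0.01360 = 16960 t; kt = 0.01360 × 109 = 1.483, e^(−kt) = 0.2270.
M(109) = 16960 + (9322 − 16960) × 0.2270 = 16960 − 1734 = 15226 t.

15200 t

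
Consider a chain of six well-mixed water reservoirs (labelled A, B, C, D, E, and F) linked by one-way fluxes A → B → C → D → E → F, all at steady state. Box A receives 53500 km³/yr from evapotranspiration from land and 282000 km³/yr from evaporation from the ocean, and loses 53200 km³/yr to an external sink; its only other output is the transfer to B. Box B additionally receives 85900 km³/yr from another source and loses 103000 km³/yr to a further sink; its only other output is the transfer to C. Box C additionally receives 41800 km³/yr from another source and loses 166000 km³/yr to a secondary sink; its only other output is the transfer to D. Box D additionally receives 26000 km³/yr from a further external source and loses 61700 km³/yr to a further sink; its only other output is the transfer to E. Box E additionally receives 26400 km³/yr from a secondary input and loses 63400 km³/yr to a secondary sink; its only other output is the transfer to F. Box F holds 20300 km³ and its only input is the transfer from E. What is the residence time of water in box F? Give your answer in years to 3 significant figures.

Box A: F(A→B) = (53500 + 282000) − 53200 = 282300 km³/yr.
Box B: F(B→C) = (282300 + 85900) − 103000 = 265200 km³/yr.
Box C: F(C→D) = (265200 + 41800) − 166000 = 141000 km³/yr.
Box D: F(D→E) = (141000 + 26000) − 61700 = 105300 km³/yr.
Box E: F(E→F) = (105300 + 26400) − 63400 = 68300 km³/yr.
Box F throughput = its input = 68300 km³/yr; τ = 20300 / 68300 = 0.2972 yr.

0.297 yr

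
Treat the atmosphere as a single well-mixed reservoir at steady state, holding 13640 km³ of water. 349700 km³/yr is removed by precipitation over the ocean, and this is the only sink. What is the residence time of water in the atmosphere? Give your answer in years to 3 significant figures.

0.0390 yr

τ = M / F = 13640 / 349700 = 0.03900 yr.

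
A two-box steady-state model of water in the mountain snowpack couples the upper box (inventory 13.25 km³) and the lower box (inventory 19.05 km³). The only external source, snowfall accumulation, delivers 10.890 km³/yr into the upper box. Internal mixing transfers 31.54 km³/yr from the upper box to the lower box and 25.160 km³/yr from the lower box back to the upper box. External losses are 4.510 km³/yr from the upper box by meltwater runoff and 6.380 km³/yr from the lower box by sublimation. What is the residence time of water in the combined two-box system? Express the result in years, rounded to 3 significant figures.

2.97 yr

Treat the two boxes together as one reservoir: the mixing fluxes between them are internal recycling, so τ = ΣM / Σ(external losses).
M_total = 13.25 + 19.05 = 32.300 km³.
ΣF_external_out = 4.510 + 6.380 = 10.890 km³/yr.
τ = M_total / ΣF_ext = 32.300 / 10.890 = 2.966 yr.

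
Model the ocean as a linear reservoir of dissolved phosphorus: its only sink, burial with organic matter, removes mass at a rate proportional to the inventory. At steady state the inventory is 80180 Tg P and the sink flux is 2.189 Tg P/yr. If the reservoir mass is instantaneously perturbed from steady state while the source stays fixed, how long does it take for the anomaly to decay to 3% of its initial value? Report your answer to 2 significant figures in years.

130000 yr

For a linear reservoir the anomaly decays as exp(−t/τ) with τ = M/F = 80180/2.189 = 36630 yr.
exp(−t/τ) = 0.03 ⇒ t = −τ ln(0.03) = 36630 × 3.507 = 128400 yr.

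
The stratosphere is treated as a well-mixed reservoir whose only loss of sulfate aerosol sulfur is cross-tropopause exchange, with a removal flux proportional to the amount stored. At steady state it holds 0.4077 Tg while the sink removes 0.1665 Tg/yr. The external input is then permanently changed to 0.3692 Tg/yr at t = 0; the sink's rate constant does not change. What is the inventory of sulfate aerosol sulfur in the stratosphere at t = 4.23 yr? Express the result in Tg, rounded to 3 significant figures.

0.816 Tg

The sink rate constant is k = F₀/M₀ = 0.1665/0.4077 = 0.4084 yr⁻¹.
Solving dM/dt = F₁ − kM with M(0) = M₀ gives M(t) = F₁/k + (M₀ − F₁/k)·e^(−kt).
F₁/k = 0.3692/0.4084 = 0.90404 Tg; kt = 0.4084 × 4.23 = 1.727, e^(−kt) = 0.1777.
M(4.23) = 0.90404 + (0.4077 − 0.90404) × 0.1777 = 0.90404 − 0.08822 = 0.81583 Tg.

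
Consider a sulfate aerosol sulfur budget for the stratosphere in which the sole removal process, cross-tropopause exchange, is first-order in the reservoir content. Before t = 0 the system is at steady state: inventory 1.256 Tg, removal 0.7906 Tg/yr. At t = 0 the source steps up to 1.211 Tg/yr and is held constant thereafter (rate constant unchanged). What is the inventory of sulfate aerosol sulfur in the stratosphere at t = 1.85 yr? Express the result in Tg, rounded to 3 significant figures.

1.72 Tg

τ = M₀/F₀ = 1.256/0.7906 = 1.589 yr; rate constant k = 1/τ.
New steady state M_∞ = F₁/k = F₁·τ = 1.211 × 1.589 = 1.9239 Tg.
M(t) = M_∞ + (M₀ − M_∞)·e^(−t/τ); t/τ = 1.85/1.589 = 1.164, so e^(−t/τ) = 0.3121.
M(t) = 1.9239 − 0.6679 × 0.3121 = 1.7154 Tg.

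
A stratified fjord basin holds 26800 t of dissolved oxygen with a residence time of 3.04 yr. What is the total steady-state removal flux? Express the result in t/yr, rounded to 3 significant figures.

F = M / τ = 26800 / 3.04 = 8816 t/yr.

8820 t/yr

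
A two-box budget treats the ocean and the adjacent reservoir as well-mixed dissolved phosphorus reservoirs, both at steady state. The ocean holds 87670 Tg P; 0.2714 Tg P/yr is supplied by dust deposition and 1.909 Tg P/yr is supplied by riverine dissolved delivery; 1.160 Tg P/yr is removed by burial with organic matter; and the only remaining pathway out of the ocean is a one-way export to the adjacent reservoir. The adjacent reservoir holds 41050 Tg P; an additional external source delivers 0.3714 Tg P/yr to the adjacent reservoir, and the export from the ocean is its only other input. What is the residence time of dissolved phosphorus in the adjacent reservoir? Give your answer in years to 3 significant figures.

Balance the ocean: ΣF_in = 0.2714 + 1.909 = 2.1804 Tg P/yr.
Export to the adjacent reservoir = ΣF_in − (1.160) = 1.0204 Tg P/yr.
Total input to the adjacent reservoir = 1.0204 + 0.3714 = 1.3918 Tg P/yr; at steady state this equals its total output.
τ = M / F = 41050 / 1.3918 = 29490 yr.

29500 yr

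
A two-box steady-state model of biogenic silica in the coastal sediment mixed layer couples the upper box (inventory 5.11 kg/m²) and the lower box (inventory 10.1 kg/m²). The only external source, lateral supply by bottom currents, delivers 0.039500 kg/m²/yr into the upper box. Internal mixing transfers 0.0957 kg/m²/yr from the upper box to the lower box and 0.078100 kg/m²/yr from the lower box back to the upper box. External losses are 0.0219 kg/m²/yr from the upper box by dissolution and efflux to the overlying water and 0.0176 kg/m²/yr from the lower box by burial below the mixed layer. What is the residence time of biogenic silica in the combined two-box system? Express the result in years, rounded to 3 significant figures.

Residence time in the combined system uses the total inventory and the total *external* removal — internal exchanges between the two boxes cancel.
M_total = 5.11 + 10.1 = 15.210 kg/m².
ΣF_external_out = 0.0219 + 0.0176 = 0.039500 kg/m²/yr.
τ = M_total / ΣF_ext = 15.210 / 0.039500 = 385.1 yr.

385 yr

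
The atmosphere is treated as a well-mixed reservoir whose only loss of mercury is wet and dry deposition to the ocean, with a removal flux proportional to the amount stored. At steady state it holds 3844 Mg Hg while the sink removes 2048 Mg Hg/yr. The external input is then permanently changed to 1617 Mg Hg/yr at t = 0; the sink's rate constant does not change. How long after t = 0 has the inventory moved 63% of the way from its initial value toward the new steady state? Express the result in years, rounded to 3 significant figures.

τ = M₀/F₀ = 3844/2048 = 1.877 yr.
The remaining gap fraction is e^(−t/τ); 63% covered ⇒ e^(−t/τ) = 0.370.
t = −τ ln(0.370) = 1.877 × 0.9943 = 1.866 yr.

1.87 yr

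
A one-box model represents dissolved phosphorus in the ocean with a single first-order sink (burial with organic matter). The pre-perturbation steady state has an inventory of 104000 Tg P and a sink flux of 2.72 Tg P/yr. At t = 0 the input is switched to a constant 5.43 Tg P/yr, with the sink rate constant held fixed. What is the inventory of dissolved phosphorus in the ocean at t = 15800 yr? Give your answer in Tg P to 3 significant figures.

139000 Tg P

Residence time τ = M₀/F₀ = 38240 yr. The eventual steady state is M_∞ = M₀·(F₁/F₀) = 104000 × 5.43/2.72 = 207620 Tg P.
The anomaly ΔM(t) = M(t) − M_∞ decays as ΔM₀·e^(−t/τ) with ΔM₀ = 104000 − 207620 = −103600 Tg P.
At t = 15800 yr, e^(−t/τ) = e^(−0.4132) = 0.6615, so ΔM = −68540 Tg P and M = 207620 − 68540 = 139070 Tg P.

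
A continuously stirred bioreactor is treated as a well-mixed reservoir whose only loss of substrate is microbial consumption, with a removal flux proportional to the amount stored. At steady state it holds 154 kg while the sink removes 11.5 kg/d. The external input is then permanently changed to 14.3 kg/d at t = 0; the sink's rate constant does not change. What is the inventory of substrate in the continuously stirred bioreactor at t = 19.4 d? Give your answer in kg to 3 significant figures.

183 kg

τ = M₀/F₀ = 154/11.5 = 13.39 d; rate constant k = 1/τ.
New steady state M_∞ = F₁/k = F₁·τ = 14.3 × 13.39 = 191.50 kg.
M(t) = M_∞ + (M₀ − M_∞)·e^(−t/τ); t/τ = 19.4/13.39 = 1.449, so e^(−t/τ) = 0.2349.
M(t) = 191.50 − 37.50 × 0.2349 = 182.69 kg.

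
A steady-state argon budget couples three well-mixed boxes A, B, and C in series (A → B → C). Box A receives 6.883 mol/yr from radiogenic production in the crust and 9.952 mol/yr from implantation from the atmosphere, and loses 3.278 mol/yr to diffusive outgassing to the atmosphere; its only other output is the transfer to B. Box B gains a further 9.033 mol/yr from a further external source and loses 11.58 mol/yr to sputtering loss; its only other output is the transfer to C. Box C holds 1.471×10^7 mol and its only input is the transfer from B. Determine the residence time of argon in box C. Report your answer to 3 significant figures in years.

Box A: F(A→B) = (6.883 + 9.952) − 3.278 = 13.557 mol/yr.
Box B: F(B→C) = (13.557 + 9.033) − 11.58 = 11.010 mol/yr.
Box C throughput = its input = 11.010 mol/yr; τ = 1.471×10^7 / 11.010 = 1.336×10^6 yr.

1.34×10^6 yr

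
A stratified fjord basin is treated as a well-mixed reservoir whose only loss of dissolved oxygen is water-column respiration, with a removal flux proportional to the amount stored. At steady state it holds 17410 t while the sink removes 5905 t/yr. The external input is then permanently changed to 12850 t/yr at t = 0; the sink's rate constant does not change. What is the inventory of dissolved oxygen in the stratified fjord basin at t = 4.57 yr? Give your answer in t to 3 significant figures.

33500 t

τ = M₀/F₀ = 17410/5905 = 2.948 yr; rate constant k = 1/τ.
New steady state M_∞ = F₁/k = F₁·τ = 12850 × 2.948 = 37886 t.
M(t) = M_∞ + (M₀ − M_∞)·e^(−t/τ); t/τ = 4.57/2.948 = 1.550, so e^(−t/τ) = 0.2122.
M(t) = 37886 − 20480 × 0.2122 = 33540 t.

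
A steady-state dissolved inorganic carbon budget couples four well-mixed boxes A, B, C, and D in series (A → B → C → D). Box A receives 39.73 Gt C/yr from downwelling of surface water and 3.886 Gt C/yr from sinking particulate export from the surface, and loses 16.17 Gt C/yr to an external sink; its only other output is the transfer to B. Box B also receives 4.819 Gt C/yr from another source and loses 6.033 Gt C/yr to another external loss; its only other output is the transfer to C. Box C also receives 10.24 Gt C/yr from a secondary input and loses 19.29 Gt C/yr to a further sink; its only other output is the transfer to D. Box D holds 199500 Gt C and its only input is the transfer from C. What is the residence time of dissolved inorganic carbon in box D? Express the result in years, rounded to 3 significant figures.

11600 yr

Box A: F(A→B) = (39.73 + 3.886) − 16.17 = 27.446 Gt C/yr.
Box B: F(B→C) = (27.446 + 4.819) − 6.033 = 26.232 Gt C/yr.
Box C: F(C→D) = (26.232 + 10.24) − 19.29 = 17.182 Gt C/yr.
Box D throughput = its input = 17.182 Gt C/yr; τ = 199500 / 17.182 = 11610 yr.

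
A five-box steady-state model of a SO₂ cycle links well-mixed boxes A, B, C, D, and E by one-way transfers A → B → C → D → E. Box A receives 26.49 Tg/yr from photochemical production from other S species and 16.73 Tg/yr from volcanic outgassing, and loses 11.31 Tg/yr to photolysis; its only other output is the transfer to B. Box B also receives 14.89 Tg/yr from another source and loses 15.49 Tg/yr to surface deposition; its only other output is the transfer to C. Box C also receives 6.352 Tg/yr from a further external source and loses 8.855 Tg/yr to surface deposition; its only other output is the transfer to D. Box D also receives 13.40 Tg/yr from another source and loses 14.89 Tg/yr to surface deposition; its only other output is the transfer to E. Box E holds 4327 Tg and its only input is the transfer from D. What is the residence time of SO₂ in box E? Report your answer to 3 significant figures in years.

Box A: F(A→B) = (26.49 + 16.73) − 11.31 = 31.910 Tg/yr.
Box B: F(B→C) = (31.910 + 14.89) − 15.49 = 31.310 Tg/yr.
Box C: F(C→D) = (31.310 + 6.352) − 8.855 = 28.807 Tg/yr.
Box D: F(D→E) = (28.807 + 13.40) − 14.89 = 27.317 Tg/yr.
Box E throughput = its input = 27.317 Tg/yr; τ = 4327 / 27.317 = 158.4 yr.

158 yr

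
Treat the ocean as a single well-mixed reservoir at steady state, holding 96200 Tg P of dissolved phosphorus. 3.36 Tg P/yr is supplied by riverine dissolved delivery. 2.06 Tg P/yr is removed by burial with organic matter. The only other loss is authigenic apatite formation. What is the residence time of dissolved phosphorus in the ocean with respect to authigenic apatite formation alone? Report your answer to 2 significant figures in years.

At steady state ΣF_in = ΣF_out.
ΣF_in = 3.3600 Tg P/yr.
Authigenic apatite formation flux = ΣF_in − (2.06) = 3.3600 − 2.060 = 1.300 Tg P/yr.
τ = M / F = 96200 / 1.300 = 74000 yr.

74000 yr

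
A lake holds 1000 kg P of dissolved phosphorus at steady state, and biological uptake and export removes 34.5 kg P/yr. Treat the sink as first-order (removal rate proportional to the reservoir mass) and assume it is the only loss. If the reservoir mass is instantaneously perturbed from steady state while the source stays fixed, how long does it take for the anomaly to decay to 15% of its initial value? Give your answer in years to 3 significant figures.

For a linear reservoir the anomaly decays as exp(−t/τ) with τ = M/F = 1000/34.5 = 28.99 yr.
exp(−t/τ) = 0.15 ⇒ t = −τ ln(0.15) = 28.99 × 1.897 = 54.99 yr.

55.0 yr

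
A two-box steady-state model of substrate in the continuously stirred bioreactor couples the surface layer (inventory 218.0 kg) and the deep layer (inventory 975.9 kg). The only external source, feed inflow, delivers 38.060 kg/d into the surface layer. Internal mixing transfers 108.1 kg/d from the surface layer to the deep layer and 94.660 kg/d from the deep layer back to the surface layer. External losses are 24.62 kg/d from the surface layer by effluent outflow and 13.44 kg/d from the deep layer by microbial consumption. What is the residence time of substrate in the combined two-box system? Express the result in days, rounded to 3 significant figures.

31.4 d

For the system as a whole, the A↔B exchange is internal and contributes nothing to the throughput; only the external sinks remove mass.
M_total = 218.0 + 975.9 = 1193.9 kg.
ΣF_external_out = 24.62 + 13.44 = 38.060 kg/d.
τ = M_total / ΣF_ext = 1193.9 / 38.060 = 31.37 d.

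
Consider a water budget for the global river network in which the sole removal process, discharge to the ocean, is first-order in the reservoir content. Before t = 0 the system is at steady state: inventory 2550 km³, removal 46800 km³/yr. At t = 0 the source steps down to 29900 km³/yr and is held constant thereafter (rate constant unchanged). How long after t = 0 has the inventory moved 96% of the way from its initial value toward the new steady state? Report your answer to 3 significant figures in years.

0.175 yr

τ = M₀/F₀ = 2550/46800 = 0.05449 yr.
The remaining gap fraction is e^(−t/τ); 96% covered ⇒ e^(−t/τ) = 0.0400.
t = −τ ln(0.0400) = 0.05449 × 3.219 = 0.1754 yr.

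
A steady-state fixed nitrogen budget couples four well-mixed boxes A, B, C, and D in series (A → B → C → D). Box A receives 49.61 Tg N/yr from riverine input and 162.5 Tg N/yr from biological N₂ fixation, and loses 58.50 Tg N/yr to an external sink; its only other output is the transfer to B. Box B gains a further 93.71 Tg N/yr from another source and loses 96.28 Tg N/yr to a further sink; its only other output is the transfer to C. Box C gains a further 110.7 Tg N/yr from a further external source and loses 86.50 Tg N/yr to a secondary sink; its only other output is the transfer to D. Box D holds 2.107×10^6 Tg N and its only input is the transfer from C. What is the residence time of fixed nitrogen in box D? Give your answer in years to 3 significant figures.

Box A: F(A→B) = (49.61 + 162.5) − 58.50 = 153.61 Tg N/yr.
Box B: F(B→C) = (153.61 + 93.71) − 96.28 = 151.04 Tg N/yr.
Box C: F(C→D) = (151.04 + 110.7) − 86.50 = 175.24 Tg N/yr.
Box D throughput = its input = 175.24 Tg N/yr; τ = 2.107×10^6 / 175.24 = 12020 yr.

12000 yr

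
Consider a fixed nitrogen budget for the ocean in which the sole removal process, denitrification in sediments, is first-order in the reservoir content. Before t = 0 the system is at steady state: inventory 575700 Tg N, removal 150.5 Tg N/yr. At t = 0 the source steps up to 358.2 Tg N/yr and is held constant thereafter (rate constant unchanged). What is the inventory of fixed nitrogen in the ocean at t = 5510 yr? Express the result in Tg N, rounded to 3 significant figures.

1.18×10^6 Tg N

τ = M₀/F₀ = 575700/150.5 = 3825 yr; rate constant k = 1/τ.
New steady state M_∞ = F₁/k = F₁·τ = 358.2 × 3825 = 1.3702×10^6 Tg N.
M(t) = M_∞ + (M₀ − M_∞)·e^(−t/τ); t/τ = 5510/3825 = 1.440, so e^(−t/τ) = 0.2368.
M(t) = 1.3702×10^6 − 794500 × 0.2368 = 1.1820×10^6 Tg N.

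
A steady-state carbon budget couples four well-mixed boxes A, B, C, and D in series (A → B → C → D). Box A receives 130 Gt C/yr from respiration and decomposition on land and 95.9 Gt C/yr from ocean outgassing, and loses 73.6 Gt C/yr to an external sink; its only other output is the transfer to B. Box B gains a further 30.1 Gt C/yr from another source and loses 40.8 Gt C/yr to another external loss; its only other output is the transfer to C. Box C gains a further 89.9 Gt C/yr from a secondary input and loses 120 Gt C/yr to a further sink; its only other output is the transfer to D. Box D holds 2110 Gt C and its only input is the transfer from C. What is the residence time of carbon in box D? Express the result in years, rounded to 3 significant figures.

18.9 yr

Box A: F(A→B) = (130 + 95.9) − 73.6 = 152.30 Gt C/yr.
Box B: F(B→C) = (152.30 + 30.1) − 40.8 = 141.60 Gt C/yr.
Box C: F(C→D) = (141.60 + 89.9) − 120 = 111.50 Gt C/yr.
Box D throughput = its input = 111.50 Gt C/yr; τ = 2110 / 111.50 = 18.92 yr.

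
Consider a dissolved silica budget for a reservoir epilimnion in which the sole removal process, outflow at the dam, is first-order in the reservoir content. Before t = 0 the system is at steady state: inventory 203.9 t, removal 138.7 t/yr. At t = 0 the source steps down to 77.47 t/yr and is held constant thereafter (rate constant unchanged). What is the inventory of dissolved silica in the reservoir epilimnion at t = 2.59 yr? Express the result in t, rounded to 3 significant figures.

Residence time τ = M₀/F₀ = 1.470 yr. The eventual steady state is M_∞ = M₀·(F₁/F₀) = 203.9 × 77.47/138.7 = 113.89 t.
The anomaly ΔM(t) = M(t) − M_∞ decays as ΔM₀·e^(−t/τ) with ΔM₀ = 203.9 − 113.89 = 90.01 t.
At t = 2.59 yr, e^(−t/τ) = e^(−1.762) = 0.1717, so ΔM = 15.46 t and M = 113.89 + 15.46 = 129.35 t.

129 t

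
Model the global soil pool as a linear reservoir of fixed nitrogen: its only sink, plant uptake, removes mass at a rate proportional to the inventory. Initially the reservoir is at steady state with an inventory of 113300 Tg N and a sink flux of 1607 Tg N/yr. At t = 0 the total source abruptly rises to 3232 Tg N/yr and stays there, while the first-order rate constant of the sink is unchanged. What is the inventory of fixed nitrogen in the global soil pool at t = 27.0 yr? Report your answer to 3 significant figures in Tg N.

150000 Tg N

Residence time τ = M₀/F₀ = 70.50 yr. The eventual steady state is M_∞ = M₀·(F₁/F₀) = 113300 × 3232/1607 = 227870 Tg N.
The anomaly ΔM(t) = M(t) − M_∞ decays as ΔM₀·e^(−t/τ) with ΔM₀ = 113300 − 227870 = −114600 Tg N.
At t = 27.0 yr, e^(−t/τ) = e^(−0.3830) = 0.6818, so ΔM = −78120 Tg N and M = 227870 − 78120 = 149750 Tg N.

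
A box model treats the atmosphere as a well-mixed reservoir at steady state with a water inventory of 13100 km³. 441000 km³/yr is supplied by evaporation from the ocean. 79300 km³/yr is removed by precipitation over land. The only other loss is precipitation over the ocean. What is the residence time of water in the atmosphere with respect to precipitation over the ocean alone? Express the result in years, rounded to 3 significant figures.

0.0362 yr

At steady state ΣF_in = ΣF_out.
ΣF_in = 441000 km³/yr.
Precipitation over the ocean flux = ΣF_in − (79300) = 441000 − 79300 = 361700 km³/yr.
τ = M / F = 13100 / 361700 = 0.03622 yr.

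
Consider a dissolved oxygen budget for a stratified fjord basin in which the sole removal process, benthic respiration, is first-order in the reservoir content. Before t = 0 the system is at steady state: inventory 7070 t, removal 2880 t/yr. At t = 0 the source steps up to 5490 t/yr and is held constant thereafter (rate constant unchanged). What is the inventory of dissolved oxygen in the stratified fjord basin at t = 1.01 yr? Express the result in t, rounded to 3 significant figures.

9230 t

Residence time τ = M₀/F₀ = 2.455 yr. The eventual steady state is M_∞ = M₀·(F₁/F₀) = 7070 × 5490/2880 = 13477 t.
The anomaly ΔM(t) = M(t) − M_∞ decays as ΔM₀·e^(−t/τ) with ΔM₀ = 7070 − 13477 = −6407 t.
At t = 1.01 yr, e^(−t/τ) = e^(−0.4114) = 0.6627, so ΔM = −4246 t and M = 13477 − 4246 = 9231.1 t.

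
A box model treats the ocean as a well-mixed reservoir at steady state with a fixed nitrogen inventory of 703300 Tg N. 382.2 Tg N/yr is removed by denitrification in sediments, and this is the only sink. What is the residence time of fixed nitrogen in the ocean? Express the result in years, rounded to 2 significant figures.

τ = M / F = 703300 / 382.2 = 1840 yr.

1800 yr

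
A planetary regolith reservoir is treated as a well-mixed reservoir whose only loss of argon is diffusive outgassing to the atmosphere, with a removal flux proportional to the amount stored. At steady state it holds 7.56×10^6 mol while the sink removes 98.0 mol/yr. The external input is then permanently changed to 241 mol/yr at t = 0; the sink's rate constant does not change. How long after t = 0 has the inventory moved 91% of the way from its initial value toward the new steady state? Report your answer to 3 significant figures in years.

186000 yr

τ = M₀/F₀ = 7.56×10^6/98.0 = 77140 yr.
The remaining gap fraction is e^(−t/τ); 91% covered ⇒ e^(−t/τ) = 0.0900.
t = −τ ln(0.0900) = 77140 × 2.408 = 185800 yr.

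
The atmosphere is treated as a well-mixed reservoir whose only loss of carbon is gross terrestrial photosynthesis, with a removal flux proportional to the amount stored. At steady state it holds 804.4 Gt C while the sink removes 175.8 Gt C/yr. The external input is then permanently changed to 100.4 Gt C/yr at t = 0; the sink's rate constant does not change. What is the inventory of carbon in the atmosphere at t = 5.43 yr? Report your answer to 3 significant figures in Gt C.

565 Gt C

τ = M₀/F₀ = 804.4/175.8 = 4.576 yr; rate constant k = 1/τ.
New steady state M_∞ = F₁/k = F₁·τ = 100.4 × 4.576 = 459.40 Gt C.
M(t) = M_∞ + (M₀ − M_∞)·e^(−t/τ); t/τ = 5.43/4.576 = 1.187, so e^(−t/τ) = 0.3052.
M(t) = 459.40 + 345.0 × 0.3052 = 564.70 Gt C.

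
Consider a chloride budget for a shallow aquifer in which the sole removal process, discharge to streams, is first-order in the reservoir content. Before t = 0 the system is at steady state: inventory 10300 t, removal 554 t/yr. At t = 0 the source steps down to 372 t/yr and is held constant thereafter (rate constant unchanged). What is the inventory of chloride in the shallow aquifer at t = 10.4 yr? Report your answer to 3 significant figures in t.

τ = M₀/F₀ = 10300/554 = 18.59 yr; rate constant k = 1/τ.
New steady state M_∞ = F₁/k = F₁·τ = 372 × 18.59 = 6916.2 t.
M(t) = M_∞ + (M₀ − M_∞)·e^(−t/τ); t/τ = 10.4/18.59 = 0.5594, so e^(−t/τ) = 0.5716.
M(t) = 6916.2 + 3384 × 0.5716 = 8850.3 t.

8850 t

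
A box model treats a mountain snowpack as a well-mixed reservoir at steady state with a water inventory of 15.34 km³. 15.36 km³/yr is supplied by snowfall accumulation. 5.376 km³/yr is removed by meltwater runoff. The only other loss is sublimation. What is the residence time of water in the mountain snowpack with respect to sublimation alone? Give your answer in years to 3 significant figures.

1.54 yr

At steady state ΣF_in = ΣF_out.
ΣF_in = 15.360 km³/yr.
Sublimation flux = ΣF_in − (5.376) = 15.360 − 5.376 = 9.984 km³/yr.
τ = M / F = 15.34 / 9.984 = 1.536 yr.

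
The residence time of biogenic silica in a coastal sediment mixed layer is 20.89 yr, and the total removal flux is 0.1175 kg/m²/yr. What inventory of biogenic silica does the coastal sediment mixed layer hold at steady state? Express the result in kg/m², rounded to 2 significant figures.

2.5 kg/m²

τ = M/F ⇒ M = τ × F = 20.89 × 0.1175 = 2.455 kg/m².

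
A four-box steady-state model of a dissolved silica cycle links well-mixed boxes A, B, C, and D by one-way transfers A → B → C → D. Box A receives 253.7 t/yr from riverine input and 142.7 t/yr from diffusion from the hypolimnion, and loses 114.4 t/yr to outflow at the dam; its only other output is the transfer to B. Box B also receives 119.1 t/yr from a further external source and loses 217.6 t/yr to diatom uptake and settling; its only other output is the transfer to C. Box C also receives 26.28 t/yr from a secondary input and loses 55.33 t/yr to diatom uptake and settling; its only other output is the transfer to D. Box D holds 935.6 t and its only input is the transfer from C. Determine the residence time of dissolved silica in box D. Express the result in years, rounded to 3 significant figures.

6.06 yr

Box A: F(A→B) = (253.7 + 142.7) − 114.4 = 282.00 t/yr.
Box B: F(B→C) = (282.00 + 119.1) − 217.6 = 183.50 t/yr.
Box C: F(C→D) = (183.50 + 26.28) − 55.33 = 154.45 t/yr.
Box D throughput = its input = 154.45 t/yr; τ = 935.6 / 154.45 = 6.058 yr.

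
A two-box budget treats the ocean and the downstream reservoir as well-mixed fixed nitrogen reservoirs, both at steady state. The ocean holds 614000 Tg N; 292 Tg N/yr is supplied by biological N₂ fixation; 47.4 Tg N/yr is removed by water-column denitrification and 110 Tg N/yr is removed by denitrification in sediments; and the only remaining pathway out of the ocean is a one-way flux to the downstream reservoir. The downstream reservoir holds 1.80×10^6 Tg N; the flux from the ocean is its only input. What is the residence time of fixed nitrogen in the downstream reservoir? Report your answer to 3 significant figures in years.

Balance the ocean: ΣF_in = 292.00 Tg N/yr.
Flux to the downstream reservoir = ΣF_in − (47.4 + 110) = 134.60 Tg N/yr.
At steady state the output of the downstream reservoir equals its input, 134.60 Tg N/yr.
τ = M / F = 1.80×10^6 / 134.60 = 13370 yr.

13400 yr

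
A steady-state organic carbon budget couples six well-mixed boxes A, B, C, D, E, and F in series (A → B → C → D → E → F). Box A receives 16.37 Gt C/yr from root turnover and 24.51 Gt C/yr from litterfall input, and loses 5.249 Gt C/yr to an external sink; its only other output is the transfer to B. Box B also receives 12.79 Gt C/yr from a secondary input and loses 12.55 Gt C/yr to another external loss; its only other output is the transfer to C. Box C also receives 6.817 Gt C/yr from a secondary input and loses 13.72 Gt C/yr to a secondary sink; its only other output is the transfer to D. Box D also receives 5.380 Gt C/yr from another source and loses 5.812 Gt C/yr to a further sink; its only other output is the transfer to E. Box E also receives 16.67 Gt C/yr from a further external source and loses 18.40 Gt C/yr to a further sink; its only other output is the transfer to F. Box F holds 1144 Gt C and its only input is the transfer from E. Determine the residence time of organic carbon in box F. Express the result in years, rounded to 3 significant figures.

Box A: F(A→B) = (16.37 + 24.51) − 5.249 = 35.631 Gt C/yr.
Box B: F(B→C) = (35.631 + 12.79) − 12.55 = 35.871 Gt C/yr.
Box C: F(C→D) = (35.871 + 6.817) − 13.72 = 28.968 Gt C/yr.
Box D: F(D→E) = (28.968 + 5.380) − 5.812 = 28.536 Gt C/yr.
Box E: F(E→F) = (28.536 + 16.67) − 18.40 = 26.806 Gt C/yr.
Box F throughput = its input = 26.806 Gt C/yr; τ = 1144 / 26.806 = 42.68 yr.

42.7 yr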